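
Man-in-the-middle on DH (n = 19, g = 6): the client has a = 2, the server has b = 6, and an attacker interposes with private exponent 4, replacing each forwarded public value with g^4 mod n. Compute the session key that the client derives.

16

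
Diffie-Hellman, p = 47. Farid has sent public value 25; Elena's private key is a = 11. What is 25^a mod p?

28

Shared key K = 25^11 mod 47.
25^1 ≡ 25 (mod 47)
25^2 = (25^1)^2 ≡ 25^2 = 625 ≡ 14 (mod 47)
25^4 = (25^2)^2 ≡ 14^2 = 196 ≡ 8 (mod 47)
25^8 = (25^4)^2 ≡ 8^2 = 64 ≡ 17 (mod 47)
25^11 = 25^8 · 25^2 · 25^1 ≡ 17 · 14 · 25 ≡ 28 (mod 47).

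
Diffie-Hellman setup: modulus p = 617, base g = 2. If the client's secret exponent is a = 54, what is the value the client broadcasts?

Public value = 2^54 mod 617.
2^1 ≡ 2 (mod 617)
2^2 = (2^1)^2 ≡ 2^2 = 4 ≡ 4 (mod 617)
2^4 = (2^2)^2 ≡ 4^2 = 16 ≡ 16 (mod 617)
2^8 = (2^4)^2 ≡ 16^2 = 256 ≡ 256 (mod 617)
2^16 = (2^8)^2 ≡ 256^2 = 65536 ≡ 134 (mod 617)
2^32 = (2^16)^2 ≡ 134^2 = 17956 ≡ 63 (mod 617)
2^54 = 2^32 · 2^16 · 2^4 · 2^2 ≡ 63 · 134 · 16 · 4 ≡ 413 (mod 617).

413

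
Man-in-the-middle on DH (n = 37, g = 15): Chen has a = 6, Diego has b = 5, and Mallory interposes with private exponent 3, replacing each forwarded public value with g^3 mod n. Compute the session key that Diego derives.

23

Diego receives Mallory's public value M = 15^3 mod 37 instead of the honest one.
15^1 ≡ 15 (mod 37)
15^2 = (15^1)^2 ≡ 15^2 = 225 ≡ 3 (mod 37)
15^3 = 15^2 · 15^1 ≡ 3 · 15 ≡ 8 (mod 37).
So M = 8. Diego computes K = M^5 mod 37.
8^1 ≡ 8 (mod 37)
8^2 = (8^1)^2 ≡ 8^2 = 64 ≡ 27 (mod 37)
8^4 = (8^2)^2 ≡ 27^2 = 729 ≡ 26 (mod 37)
8^5 = 8^4 · 8^1 ≡ 26 · 8 ≡ 23 (mod 37).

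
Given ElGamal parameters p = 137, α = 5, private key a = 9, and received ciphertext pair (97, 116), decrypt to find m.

Shared mask s = c₁^a mod p = 97^9 mod 137.
97^1 ≡ 97 (mod 137)
97^2 = (97^1)^2 ≡ 97^2 = 9409 ≡ 93 (mod 137)
97^4 = (97^2)^2 ≡ 93^2 = 8649 ≡ 18 (mod 137)
97^8 = (97^4)^2 ≡ 18^2 = 324 ≡ 50 (mod 137)
97^9 = 97^8 · 97^1 ≡ 50 · 97 ≡ 55 (mod 137).
So s = 55; s⁻¹ ≡ 5 (mod 137).
m = c₂ · s⁻¹ mod 137 = 116 · 5 mod 137 = 32.

32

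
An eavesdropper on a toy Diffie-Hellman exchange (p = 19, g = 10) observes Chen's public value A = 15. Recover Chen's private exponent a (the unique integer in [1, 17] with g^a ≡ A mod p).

7

Try successive powers of 10 modulo 19:
10^1 ≡ 10
10^2 ≡ 5
10^3 ≡ 12
10^4 ≡ 6
10^5 ≡ 3
10^6 ≡ 11
10^7 ≡ 15
Found: a = 7.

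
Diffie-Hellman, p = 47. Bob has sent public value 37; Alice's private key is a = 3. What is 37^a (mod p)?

34

Shared key K = 37^3 mod 47.
37^1 ≡ 37 (mod 47)
37^2 = (37^1)^2 ≡ 37^2 = 1369 ≡ 6 (mod 47)
37^3 = 37^2 · 37^1 ≡ 6 · 37 ≡ 34 (mod 47).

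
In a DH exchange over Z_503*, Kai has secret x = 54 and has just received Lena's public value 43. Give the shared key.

Shared key K = 43^54 mod 503.
43^1 ≡ 43 (mod 503)
43^2 = (43^1)^2 ≡ 43^2 = 1849 ≡ 340 (mod 503)
43^4 = (43^2)^2 ≡ 340^2 = 115600 ≡ 413 (mod 503)
43^8 = (43^4)^2 ≡ 413^2 = 170569 ≡ 52 (mod 503)
43^16 = (43^8)^2 ≡ 52^2 = 2704 ≡ 189 (mod 503)
43^32 = (43^16)^2 ≡ 189^2 = 35721 ≡ 8 (mod 503)
43^54 = 43^32 · 43^16 · 43^4 · 43^2 ≡ 8 · 189 · 413 · 340 ≡ 249 (mod 503).

249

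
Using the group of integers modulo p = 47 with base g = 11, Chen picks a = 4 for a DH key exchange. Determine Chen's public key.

24

Public value = 11^4 mod 47.
11^1 ≡ 11 (mod 47)
11^2 = (11^1)^2 ≡ 11^2 = 121 ≡ 27 (mod 47)
11^4 = (11^2)^2 ≡ 27^2 = 729 ≡ 24 (mod 47)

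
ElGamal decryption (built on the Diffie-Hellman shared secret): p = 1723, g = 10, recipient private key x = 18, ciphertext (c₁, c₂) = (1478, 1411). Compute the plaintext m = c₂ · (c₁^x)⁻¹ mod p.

772

Shared mask s = c₁^x mod p = 1478^18 mod 1723.
1478^1 ≡ 1478 (mod 1723)
1478^2 = (1478^1)^2 ≡ 1478^2 = 2184484 ≡ 1443 (mod 1723)
1478^4 = (1478^2)^2 ≡ 1443^2 = 2082249 ≡ 865 (mod 1723)
1478^8 = (1478^4)^2 ≡ 865^2 = 748225 ≡ 443 (mod 1723)
1478^16 = (1478^8)^2 ≡ 443^2 = 196249 ≡ 1550 (mod 1723)
1478^18 = 1478^16 · 1478^2 ≡ 1550 · 1443 ≡ 196 (mod 1723).
So s = 196; s⁻¹ ≡ 1345 (mod 1723).
m = c₂ · s⁻¹ mod 1723 = 1411 · 1345 mod 1723 = 772.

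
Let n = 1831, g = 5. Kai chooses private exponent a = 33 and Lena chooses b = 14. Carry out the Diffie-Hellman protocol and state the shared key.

Lena sends B = g^b mod n = 5^14 mod 1831.
5^1 ≡ 5 (mod 1831)
5^2 = (5^1)^2 ≡ 5^2 = 25 ≡ 25 (mod 1831)
5^4 = (5^2)^2 ≡ 25^2 = 625 ≡ 625 (mod 1831)
5^8 = (5^4)^2 ≡ 625^2 = 390625 ≡ 622 (mod 1831)
5^14 = 5^8 · 5^4 · 5^2 ≡ 622 · 625 · 25 ≡ 1633 (mod 1831).
So B = 1633. Kai then computes K = B^a mod n = 1633^33 mod 1831.
1633^1 ≡ 1633 (mod 1831)
1633^2 = (1633^1)^2 ≡ 1633^2 = 2666689 ≡ 753 (mod 1831)
1633^4 = (1633^2)^2 ≡ 753^2 = 567009 ≡ 1230 (mod 1831)
1633^8 = (1633^4)^2 ≡ 1230^2 = 1512900 ≡ 494 (mod 1831)
1633^16 = (1633^8)^2 ≡ 494^2 = 244036 ≡ 513 (mod 1831)
1633^32 = (1633^16)^2 ≡ 513^2 = 263169 ≡ 1336 (mod 1831)
1633^33 = 1633^32 · 1633^1 ≡ 1336 · 1633 ≡ 967 (mod 1831).

967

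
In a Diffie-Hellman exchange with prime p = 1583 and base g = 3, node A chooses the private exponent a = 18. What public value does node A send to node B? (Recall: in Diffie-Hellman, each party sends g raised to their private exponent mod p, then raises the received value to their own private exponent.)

235

Public value = 3^18 (mod 1583).
3^1 ≡ 3 (mod 1583)
3^2 = (3^1)^2 ≡ 3^2 = 9 ≡ 9 (mod 1583)
3^4 = (3^2)^2 ≡ 9^2 = 81 ≡ 81 (mod 1583)
3^8 = (3^4)^2 ≡ 81^2 = 6561 ≡ 229 (mod 1583)
3^16 = (3^8)^2 ≡ 229^2 = 52441 ≡ 202 (mod 1583)
3^18 = 3^16 · 3^2 ≡ 202 · 9 ≡ 235 (mod 1583).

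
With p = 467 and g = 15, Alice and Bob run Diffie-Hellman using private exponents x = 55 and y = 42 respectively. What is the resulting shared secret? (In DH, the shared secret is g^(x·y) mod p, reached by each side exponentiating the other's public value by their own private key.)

119

Bob sends B = g^y mod p = 15^42 mod 467.
15^1 ≡ 15 (mod 467)
15^2 = (15^1)^2 ≡ 15^2 = 225 ≡ 225 (mod 467)
15^4 = (15^2)^2 ≡ 225^2 = 50625 ≡ 189 (mod 467)
15^8 = (15^4)^2 ≡ 189^2 = 35721 ≡ 229 (mod 467)
15^16 = (15^8)^2 ≡ 229^2 = 52441 ≡ 137 (mod 467)
15^32 = (15^16)^2 ≡ 137^2 = 18769 ≡ 89 (mod 467)
15^42 = 15^32 · 15^8 · 15^2 ≡ 89 · 229 · 225 ≡ 252 (mod 467).
So B = 252. Alice then computes K = B^x mod p = 252^55 mod 467.
252^1 ≡ 252 (mod 467)
252^2 = (252^1)^2 ≡ 252^2 = 63504 ≡ 459 (mod 467)
252^4 = (252^2)^2 ≡ 459^2 = 210681 ≡ 64 (mod 467)
252^8 = (252^4)^2 ≡ 64^2 = 4096 ≡ 360 (mod 467)
252^16 = (252^8)^2 ≡ 360^2 = 129600 ≡ 241 (mod 467)
252^32 = (252^16)^2 ≡ 241^2 = 58081 ≡ 173 (mod 467)
252^55 = 252^32 · 252^16 · 252^4 · 252^2 · 252^1 ≡ 173 · 241 · 64 · 459 · 252 ≡ 119 (mod 467).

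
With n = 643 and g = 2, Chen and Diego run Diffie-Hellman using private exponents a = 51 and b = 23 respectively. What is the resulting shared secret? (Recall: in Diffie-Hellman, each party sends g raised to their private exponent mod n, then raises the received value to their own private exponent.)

442

Diego sends B = g^b mod n = 2^23 mod 643.
2^1 ≡ 2 (mod 643)
2^2 = (2^1)^2 ≡ 2^2 = 4 ≡ 4 (mod 643)
2^4 = (2^2)^2 ≡ 4^2 = 16 ≡ 16 (mod 643)
2^8 = (2^4)^2 ≡ 16^2 = 256 ≡ 256 (mod 643)
2^16 = (2^8)^2 ≡ 256^2 = 65536 ≡ 593 (mod 643)
2^23 = 2^16 · 2^4 · 2^2 · 2^1 ≡ 593 · 16 · 4 · 2 ≡ 30 (mod 643).
So B = 30. Chen then computes K = B^a mod n = 30^51 mod 643.
30^1 ≡ 30 (mod 643)
30^2 = (30^1)^2 ≡ 30^2 = 900 ≡ 257 (mod 643)
30^4 = (30^2)^2 ≡ 257^2 = 66049 ≡ 463 (mod 643)
30^8 = (30^4)^2 ≡ 463^2 = 214369 ≡ 250 (mod 643)
30^16 = (30^8)^2 ≡ 250^2 = 62500 ≡ 129 (mod 643)
30^32 = (30^16)^2 ≡ 129^2 = 16641 ≡ 566 (mod 643)
30^51 = 30^32 · 30^16 · 30^2 · 30^1 ≡ 566 · 129 · 257 · 30 ≡ 442 (mod 643).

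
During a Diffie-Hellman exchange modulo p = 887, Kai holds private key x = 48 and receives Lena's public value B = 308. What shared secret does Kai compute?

600

Shared key K = 308^48 mod 887.
308^1 ≡ 308 (mod 887)
308^2 = (308^1)^2 ≡ 308^2 = 94864 ≡ 842 (mod 887)
308^4 = (308^2)^2 ≡ 842^2 = 708964 ≡ 251 (mod 887)
308^8 = (308^4)^2 ≡ 251^2 = 63001 ≡ 24 (mod 887)
308^16 = (308^8)^2 ≡ 24^2 = 576 ≡ 576 (mod 887)
308^32 = (308^16)^2 ≡ 576^2 = 331776 ≡ 38 (mod 887)
308^48 = 308^32 · 308^16 ≡ 38 · 576 ≡ 600 (mod 887).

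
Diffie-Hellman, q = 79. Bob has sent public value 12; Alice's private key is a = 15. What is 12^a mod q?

14

Shared key K = 12^15 mod 79.
12^1 ≡ 12 (mod 79)
12^2 = (12^1)^2 ≡ 12^2 = 144 ≡ 65 (mod 79)
12^4 = (12^2)^2 ≡ 65^2 = 4225 ≡ 38 (mod 79)
12^8 = (12^4)^2 ≡ 38^2 = 1444 ≡ 22 (mod 79)
12^15 = 12^8 · 12^4 · 12^2 · 12^1 ≡ 22 · 38 · 65 · 12 ≡ 14 (mod 79).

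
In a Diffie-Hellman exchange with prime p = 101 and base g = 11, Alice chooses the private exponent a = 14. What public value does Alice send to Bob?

Public value = 11^14 mod 101.
11^1 ≡ 11 (mod 101)
11^2 = (11^1)^2 ≡ 11^2 = 121 ≡ 20 (mod 101)
11^4 = (11^2)^2 ≡ 20^2 = 400 ≡ 97 (mod 101)
11^8 = (11^4)^2 ≡ 97^2 = 9409 ≡ 16 (mod 101)
11^14 = 11^8 · 11^4 · 11^2 ≡ 16 · 97 · 20 ≡ 33 (mod 101).

33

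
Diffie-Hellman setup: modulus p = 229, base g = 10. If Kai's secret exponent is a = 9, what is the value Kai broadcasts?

Public value = 10^9 mod 229.
10^1 ≡ 10 (mod 229)
10^2 = (10^1)^2 ≡ 10^2 = 100 ≡ 100 (mod 229)
10^4 = (10^2)^2 ≡ 100^2 = 10000 ≡ 153 (mod 229)
10^8 = (10^4)^2 ≡ 153^2 = 23409 ≡ 51 (mod 229)
10^9 = 10^8 · 10^1 ≡ 51 · 10 ≡ 52 (mod 229).

52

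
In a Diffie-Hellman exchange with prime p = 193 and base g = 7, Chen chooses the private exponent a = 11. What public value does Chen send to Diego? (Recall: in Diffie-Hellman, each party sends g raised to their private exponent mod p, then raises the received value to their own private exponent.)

Public value = 7^11 (mod 193).
7^1 ≡ 7 (mod 193)
7^2 = (7^1)^2 ≡ 7^2 = 49 ≡ 49 (mod 193)
7^4 = (7^2)^2 ≡ 49^2 = 2401 ≡ 85 (mod 193)
7^8 = (7^4)^2 ≡ 85^2 = 7225 ≡ 84 (mod 193)
7^11 = 7^8 · 7^2 · 7^1 ≡ 84 · 49 · 7 ≡ 55 (mod 193).

55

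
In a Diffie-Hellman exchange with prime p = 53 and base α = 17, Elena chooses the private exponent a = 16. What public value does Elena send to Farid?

Public value = 17^16 (mod 53).
17^1 ≡ 17 (mod 53)
17^2 = (17^1)^2 ≡ 17^2 = 289 ≡ 24 (mod 53)
17^4 = (17^2)^2 ≡ 24^2 = 576 ≡ 46 (mod 53)
17^8 = (17^4)^2 ≡ 46^2 = 2116 ≡ 49 (mod 53)
17^16 = (17^8)^2 ≡ 49^2 = 2401 ≡ 16 (mod 53)

16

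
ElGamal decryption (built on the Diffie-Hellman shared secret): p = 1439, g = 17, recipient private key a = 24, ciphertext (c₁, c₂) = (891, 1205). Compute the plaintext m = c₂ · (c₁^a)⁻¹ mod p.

869

Shared mask s = c₁^a mod p = 891^24 mod 1439.
891^1 ≡ 891 (mod 1439)
891^2 = (891^1)^2 ≡ 891^2 = 793881 ≡ 992 (mod 1439)
891^4 = (891^2)^2 ≡ 992^2 = 984064 ≡ 1227 (mod 1439)
891^8 = (891^4)^2 ≡ 1227^2 = 1505529 ≡ 335 (mod 1439)
891^16 = (891^8)^2 ≡ 335^2 = 112225 ≡ 1422 (mod 1439)
891^24 = 891^16 · 891^8 ≡ 1422 · 335 ≡ 61 (mod 1439).
So s = 61; s⁻¹ ≡ 519 (mod 1439).
m = c₂ · s⁻¹ mod 1439 = 1205 · 519 mod 1439 = 869.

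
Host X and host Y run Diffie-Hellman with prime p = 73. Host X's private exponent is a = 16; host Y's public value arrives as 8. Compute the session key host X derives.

8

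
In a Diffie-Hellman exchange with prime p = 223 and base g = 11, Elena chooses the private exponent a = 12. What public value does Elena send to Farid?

171

Public value = 11^{12} \pmod{223}.
11^1 ≡ 11 (mod 223)
11^2 = (11^1)^2 ≡ 11^2 = 121 ≡ 121 (mod 223)
11^4 = (11^2)^2 ≡ 121^2 = 14641 ≡ 146 (mod 223)
11^8 = (11^4)^2 ≡ 146^2 = 21316 ≡ 131 (mod 223)
11^12 = 11^8 · 11^4 ≡ 131 · 146 ≡ 171 (mod 223).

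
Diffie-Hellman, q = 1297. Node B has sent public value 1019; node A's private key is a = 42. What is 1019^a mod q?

Shared key K = 1019^42 mod 1297.
1019^1 ≡ 1019 (mod 1297)
1019^2 = (1019^1)^2 ≡ 1019^2 = 1038361 ≡ 761 (mod 1297)
1019^4 = (1019^2)^2 ≡ 761^2 = 579121 ≡ 659 (mod 1297)
1019^8 = (1019^4)^2 ≡ 659^2 = 434281 ≡ 1083 (mod 1297)
1019^16 = (1019^8)^2 ≡ 1083^2 = 1172889 ≡ 401 (mod 1297)
1019^32 = (1019^16)^2 ≡ 401^2 = 160801 ≡ 1270 (mod 1297)
1019^42 = 1019^32 · 1019^8 · 1019^2 ≡ 1270 · 1083 · 761 ≡ 228 (mod 1297).

228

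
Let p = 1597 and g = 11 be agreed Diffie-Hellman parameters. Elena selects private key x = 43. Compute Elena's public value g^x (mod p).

1291

Public value = 11^43 (mod 1597).
11^1 ≡ 11 (mod 1597)
11^2 = (11^1)^2 ≡ 11^2 = 121 ≡ 121 (mod 1597)
11^4 = (11^2)^2 ≡ 121^2 = 14641 ≡ 268 (mod 1597)
11^8 = (11^4)^2 ≡ 268^2 = 71824 ≡ 1556 (mod 1597)
11^16 = (11^8)^2 ≡ 1556^2 = 2421136 ≡ 84 (mod 1597)
11^32 = (11^16)^2 ≡ 84^2 = 7056 ≡ 668 (mod 1597)
11^43 = 11^32 · 11^8 · 11^2 · 11^1 ≡ 668 · 1556 · 121 · 11 ≡ 1291 (mod 1597).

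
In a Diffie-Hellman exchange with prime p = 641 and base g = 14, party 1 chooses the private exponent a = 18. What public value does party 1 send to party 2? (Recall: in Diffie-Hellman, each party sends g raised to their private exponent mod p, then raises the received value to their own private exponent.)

Public value = 14^{18} \pmod{641}.
14^1 ≡ 14 (mod 641)
14^2 = (14^1)^2 ≡ 14^2 = 196 ≡ 196 (mod 641)
14^4 = (14^2)^2 ≡ 196^2 = 38416 ≡ 597 (mod 641)
14^8 = (14^4)^2 ≡ 597^2 = 356409 ≡ 13 (mod 641)
14^16 = (14^8)^2 ≡ 13^2 = 169 ≡ 169 (mod 641)
14^18 = 14^16 · 14^2 ≡ 169 · 196 ≡ 433 (mod 641).

433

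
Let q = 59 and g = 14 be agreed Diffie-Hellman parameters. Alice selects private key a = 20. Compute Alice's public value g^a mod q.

51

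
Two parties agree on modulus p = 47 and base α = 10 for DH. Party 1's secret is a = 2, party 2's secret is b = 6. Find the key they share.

32

Party 1 sends A = α^a mod p = 10^2 mod 47.
10^1 ≡ 10 (mod 47)
10^2 = (10^1)^2 ≡ 10^2 = 100 ≡ 6 (mod 47)
So A = 6. Party 2 then computes K = A^b mod p = 6^6 mod 47.
6^1 ≡ 6 (mod 47)
6^2 = (6^1)^2 ≡ 6^2 = 36 ≡ 36 (mod 47)
6^4 = (6^2)^2 ≡ 36^2 = 1296 ≡ 27 (mod 47)
6^6 = 6^4 · 6^2 ≡ 27 · 36 ≡ 32 (mod 47).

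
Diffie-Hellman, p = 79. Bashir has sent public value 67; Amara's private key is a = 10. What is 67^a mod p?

8

Shared key K = 67^10 mod 79.
67^1 ≡ 67 (mod 79)
67^2 = (67^1)^2 ≡ 67^2 = 4489 ≡ 65 (mod 79)
67^4 = (67^2)^2 ≡ 65^2 = 4225 ≡ 38 (mod 79)
67^8 = (67^4)^2 ≡ 38^2 = 1444 ≡ 22 (mod 79)
67^10 = 67^8 · 67^2 ≡ 22 · 65 ≡ 8 (mod 79).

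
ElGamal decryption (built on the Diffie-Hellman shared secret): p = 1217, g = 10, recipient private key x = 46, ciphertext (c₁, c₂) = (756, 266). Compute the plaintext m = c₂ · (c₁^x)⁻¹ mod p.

430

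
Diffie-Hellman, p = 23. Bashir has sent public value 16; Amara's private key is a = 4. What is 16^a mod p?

Shared key K = 16^4 mod 23.
16^1 ≡ 16 (mod 23)
16^2 = (16^1)^2 ≡ 16^2 = 256 ≡ 3 (mod 23)
16^4 = (16^2)^2 ≡ 3^2 = 9 ≡ 9 (mod 23)

9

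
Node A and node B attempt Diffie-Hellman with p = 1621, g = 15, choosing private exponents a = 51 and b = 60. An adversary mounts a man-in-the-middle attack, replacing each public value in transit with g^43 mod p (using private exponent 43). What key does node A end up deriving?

1059

Node A receives an adversary's public value M = 15^43 mod 1621 instead of the honest one.
15^1 ≡ 15 (mod 1621)
15^2 = (15^1)^2 ≡ 15^2 = 225 ≡ 225 (mod 1621)
15^4 = (15^2)^2 ≡ 225^2 = 50625 ≡ 374 (mod 1621)
15^8 = (15^4)^2 ≡ 374^2 = 139876 ≡ 470 (mod 1621)
15^16 = (15^8)^2 ≡ 470^2 = 220900 ≡ 444 (mod 1621)
15^32 = (15^16)^2 ≡ 444^2 = 197136 ≡ 995 (mod 1621)
15^43 = 15^32 · 15^8 · 15^2 · 15^1 ≡ 995 · 470 · 225 · 15 ≡ 1301 (mod 1621).
So M = 1301. Node A computes K = M^51 mod 1621.
1301^1 ≡ 1301 (mod 1621)
1301^2 = (1301^1)^2 ≡ 1301^2 = 1692601 ≡ 277 (mod 1621)
1301^4 = (1301^2)^2 ≡ 277^2 = 76729 ≡ 542 (mod 1621)
1301^8 = (1301^4)^2 ≡ 542^2 = 293764 ≡ 363 (mod 1621)
1301^16 = (1301^8)^2 ≡ 363^2 = 131769 ≡ 468 (mod 1621)
1301^32 = (1301^16)^2 ≡ 468^2 = 219024 ≡ 189 (mod 1621)
1301^51 = 1301^32 · 1301^16 · 1301^2 · 1301^1 ≡ 189 · 468 · 277 · 1301 ≡ 1059 (mod 1621).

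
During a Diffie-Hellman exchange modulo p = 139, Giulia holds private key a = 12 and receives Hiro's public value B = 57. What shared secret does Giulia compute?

Shared key K = 57^12 mod 139.
57^1 ≡ 57 (mod 139)
57^2 = (57^1)^2 ≡ 57^2 = 3249 ≡ 52 (mod 139)
57^4 = (57^2)^2 ≡ 52^2 = 2704 ≡ 63 (mod 139)
57^8 = (57^4)^2 ≡ 63^2 = 3969 ≡ 77 (mod 139)
57^12 = 57^8 · 57^4 ≡ 77 · 63 ≡ 125 (mod 139).

125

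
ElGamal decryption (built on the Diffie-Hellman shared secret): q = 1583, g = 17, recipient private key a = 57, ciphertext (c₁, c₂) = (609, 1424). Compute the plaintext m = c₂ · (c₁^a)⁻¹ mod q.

Shared mask s = c₁^a mod q = 609^57 mod 1583.
609^1 ≡ 609 (mod 1583)
609^2 = (609^1)^2 ≡ 609^2 = 370881 ≡ 459 (mod 1583)
609^4 = (609^2)^2 ≡ 459^2 = 210681 ≡ 142 (mod 1583)
609^8 = (609^4)^2 ≡ 142^2 = 20164 ≡ 1168 (mod 1583)
609^16 = (609^8)^2 ≡ 1168^2 = 1364224 ≡ 1261 (mod 1583)
609^32 = (609^16)^2 ≡ 1261^2 = 1590121 ≡ 789 (mod 1583)
609^57 = 609^32 · 609^16 · 609^8 · 609^1 ≡ 789 · 1261 · 1168 · 609 ≡ 234 (mod 1583).
So s = 234; s⁻¹ ≡ 1468 (mod 1583).
m = c₂ · s⁻¹ mod 1583 = 1424 · 1468 mod 1583 = 872.

872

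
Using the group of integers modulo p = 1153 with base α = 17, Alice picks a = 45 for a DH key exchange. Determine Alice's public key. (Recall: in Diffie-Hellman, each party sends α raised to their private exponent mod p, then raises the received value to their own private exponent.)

990

Public value = 17^45 (mod 1153).
17^1 ≡ 17 (mod 1153)
17^2 = (17^1)^2 ≡ 17^2 = 289 ≡ 289 (mod 1153)
17^4 = (17^2)^2 ≡ 289^2 = 83521 ≡ 505 (mod 1153)
17^8 = (17^4)^2 ≡ 505^2 = 255025 ≡ 212 (mod 1153)
17^16 = (17^8)^2 ≡ 212^2 = 44944 ≡ 1130 (mod 1153)
17^32 = (17^16)^2 ≡ 1130^2 = 1276900 ≡ 529 (mod 1153)
17^45 = 17^32 · 17^8 · 17^4 · 17^1 ≡ 529 · 212 · 505 · 17 ≡ 990 (mod 1153).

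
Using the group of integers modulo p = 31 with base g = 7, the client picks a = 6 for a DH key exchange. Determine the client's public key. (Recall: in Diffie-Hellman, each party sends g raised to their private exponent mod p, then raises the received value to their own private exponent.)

4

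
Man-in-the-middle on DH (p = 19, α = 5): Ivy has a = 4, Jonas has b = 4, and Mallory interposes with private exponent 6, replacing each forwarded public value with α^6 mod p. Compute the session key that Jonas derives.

7

Jonas receives Mallory's public value M = 5^6 mod 19 instead of the honest one.
5^1 ≡ 5 (mod 19)
5^2 = (5^1)^2 ≡ 5^2 = 25 ≡ 6 (mod 19)
5^4 = (5^2)^2 ≡ 6^2 = 36 ≡ 17 (mod 19)
5^6 = 5^4 · 5^2 ≡ 17 · 6 ≡ 7 (mod 19).
So M = 7. Jonas computes K = M^4 mod 19.
7^1 ≡ 7 (mod 19)
7^2 = (7^1)^2 ≡ 7^2 = 49 ≡ 11 (mod 19)
7^4 = (7^2)^2 ≡ 11^2 = 121 ≡ 7 (mod 19)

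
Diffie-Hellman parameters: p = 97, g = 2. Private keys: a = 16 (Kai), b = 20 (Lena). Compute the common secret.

35

Kai sends A = g^a mod p = 2^16 mod 97.
2^1 ≡ 2 (mod 97)
2^2 = (2^1)^2 ≡ 2^2 = 4 ≡ 4 (mod 97)
2^4 = (2^2)^2 ≡ 4^2 = 16 ≡ 16 (mod 97)
2^8 = (2^4)^2 ≡ 16^2 = 256 ≡ 62 (mod 97)
2^16 = (2^8)^2 ≡ 62^2 = 3844 ≡ 61 (mod 97)
So A = 61. Lena then computes K = A^b mod p = 61^20 mod 97.
61^1 ≡ 61 (mod 97)
61^2 = (61^1)^2 ≡ 61^2 = 3721 ≡ 35 (mod 97)
61^4 = (61^2)^2 ≡ 35^2 = 1225 ≡ 61 (mod 97)
61^8 = (61^4)^2 ≡ 61^2 = 3721 ≡ 35 (mod 97)
61^16 = (61^8)^2 ≡ 35^2 = 1225 ≡ 61 (mod 97)
61^20 = 61^16 · 61^4 ≡ 61 · 61 ≡ 35 (mod 97).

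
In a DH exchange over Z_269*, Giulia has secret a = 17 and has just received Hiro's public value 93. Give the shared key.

117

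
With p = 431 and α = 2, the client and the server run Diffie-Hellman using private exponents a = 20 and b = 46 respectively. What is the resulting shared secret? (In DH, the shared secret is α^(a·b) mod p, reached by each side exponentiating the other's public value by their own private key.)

The client sends A = α^a mod p = 2^20 mod 431.
2^1 ≡ 2 (mod 431)
2^2 = (2^1)^2 ≡ 2^2 = 4 ≡ 4 (mod 431)
2^4 = (2^2)^2 ≡ 4^2 = 16 ≡ 16 (mod 431)
2^8 = (2^4)^2 ≡ 16^2 = 256 ≡ 256 (mod 431)
2^16 = (2^8)^2 ≡ 256^2 = 65536 ≡ 24 (mod 431)
2^20 = 2^16 · 2^4 ≡ 24 · 16 ≡ 384 (mod 431).
So A = 384. The server then computes K = A^b mod p = 384^46 mod 431.
384^1 ≡ 384 (mod 431)
384^2 = (384^1)^2 ≡ 384^2 = 147456 ≡ 54 (mod 431)
384^4 = (384^2)^2 ≡ 54^2 = 2916 ≡ 330 (mod 431)
384^8 = (384^4)^2 ≡ 330^2 = 108900 ≡ 288 (mod 431)
384^16 = (384^8)^2 ≡ 288^2 = 82944 ≡ 192 (mod 431)
384^32 = (384^16)^2 ≡ 192^2 = 36864 ≡ 229 (mod 431)
384^46 = 384^32 · 384^8 · 384^4 · 384^2 ≡ 229 · 288 · 330 · 54 ≡ 48 (mod 431).

48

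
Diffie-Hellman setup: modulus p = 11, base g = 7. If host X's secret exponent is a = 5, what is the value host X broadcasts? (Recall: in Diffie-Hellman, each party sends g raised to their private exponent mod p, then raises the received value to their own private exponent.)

10

Public value = 7^5 mod 11.
7^1 ≡ 7 (mod 11)
7^2 = (7^1)^2 ≡ 7^2 = 49 ≡ 5 (mod 11)
7^4 = (7^2)^2 ≡ 5^2 = 25 ≡ 3 (mod 11)
7^5 = 7^4 · 7^1 ≡ 3 · 7 ≡ 10 (mod 11).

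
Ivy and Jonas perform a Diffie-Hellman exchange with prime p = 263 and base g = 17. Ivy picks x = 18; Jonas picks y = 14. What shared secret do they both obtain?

3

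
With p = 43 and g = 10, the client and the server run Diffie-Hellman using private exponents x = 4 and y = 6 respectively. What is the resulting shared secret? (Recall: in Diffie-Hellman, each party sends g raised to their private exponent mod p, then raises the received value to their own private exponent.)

11

The server sends B = g^y mod p = 10^6 mod 43.
10^1 ≡ 10 (mod 43)
10^2 = (10^1)^2 ≡ 10^2 = 100 ≡ 14 (mod 43)
10^4 = (10^2)^2 ≡ 14^2 = 196 ≡ 24 (mod 43)
10^6 = 10^4 · 10^2 ≡ 24 · 14 ≡ 35 (mod 43).
So B = 35. The client then computes K = B^x mod p = 35^4 mod 43.
35^1 ≡ 35 (mod 43)
35^2 = (35^1)^2 ≡ 35^2 = 1225 ≡ 21 (mod 43)
35^4 = (35^2)^2 ≡ 21^2 = 441 ≡ 11 (mod 43)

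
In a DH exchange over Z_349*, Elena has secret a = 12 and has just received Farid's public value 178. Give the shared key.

168

Shared key K = 178^12 mod 349.
178^1 ≡ 178 (mod 349)
178^2 = (178^1)^2 ≡ 178^2 = 31684 ≡ 274 (mod 349)
178^4 = (178^2)^2 ≡ 274^2 = 75076 ≡ 41 (mod 349)
178^8 = (178^4)^2 ≡ 41^2 = 1681 ≡ 285 (mod 349)
178^12 = 178^8 · 178^4 ≡ 285 · 41 ≡ 168 (mod 349).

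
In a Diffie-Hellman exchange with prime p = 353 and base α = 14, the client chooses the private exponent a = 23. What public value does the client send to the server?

Public value = 14^23 mod 353.
14^1 ≡ 14 (mod 353)
14^2 = (14^1)^2 ≡ 14^2 = 196 ≡ 196 (mod 353)
14^4 = (14^2)^2 ≡ 196^2 = 38416 ≡ 292 (mod 353)
14^8 = (14^4)^2 ≡ 292^2 = 85264 ≡ 191 (mod 353)
14^16 = (14^8)^2 ≡ 191^2 = 36481 ≡ 122 (mod 353)
14^23 = 14^16 · 14^4 · 14^2 · 14^1 ≡ 122 · 292 · 196 · 14 ≡ 202 (mod 353).

202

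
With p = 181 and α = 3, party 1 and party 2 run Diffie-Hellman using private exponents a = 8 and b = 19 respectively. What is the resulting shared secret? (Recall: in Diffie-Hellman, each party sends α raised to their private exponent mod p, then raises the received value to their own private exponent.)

Party 1 sends A = α^a mod p = 3^8 mod 181.
3^1 ≡ 3 (mod 181)
3^2 = (3^1)^2 ≡ 3^2 = 9 ≡ 9 (mod 181)
3^4 = (3^2)^2 ≡ 9^2 = 81 ≡ 81 (mod 181)
3^8 = (3^4)^2 ≡ 81^2 = 6561 ≡ 45 (mod 181)
So A = 45. Party 2 then computes K = A^b mod p = 45^19 mod 181.
45^1 ≡ 45 (mod 181)
45^2 = (45^1)^2 ≡ 45^2 = 2025 ≡ 34 (mod 181)
45^4 = (45^2)^2 ≡ 34^2 = 1156 ≡ 70 (mod 181)
45^8 = (45^4)^2 ≡ 70^2 = 4900 ≡ 13 (mod 181)
45^16 = (45^8)^2 ≡ 13^2 = 169 ≡ 169 (mod 181)
45^19 = 45^16 · 45^2 · 45^1 ≡ 169 · 34 · 45 ≡ 102 (mod 181).

102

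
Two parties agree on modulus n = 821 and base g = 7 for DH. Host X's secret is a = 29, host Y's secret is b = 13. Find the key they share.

150

Host X sends A = g^a mod n = 7^29 mod 821.
7^1 ≡ 7 (mod 821)
7^2 = (7^1)^2 ≡ 7^2 = 49 ≡ 49 (mod 821)
7^4 = (7^2)^2 ≡ 49^2 = 2401 ≡ 759 (mod 821)
7^8 = (7^4)^2 ≡ 759^2 = 576081 ≡ 560 (mod 821)
7^16 = (7^8)^2 ≡ 560^2 = 313600 ≡ 799 (mod 821)
7^29 = 7^16 · 7^8 · 7^4 · 7^1 ≡ 799 · 560 · 759 · 7 ≡ 528 (mod 821).
So A = 528. Host Y then computes K = A^b mod n = 528^13 mod 821.
528^1 ≡ 528 (mod 821)
528^2 = (528^1)^2 ≡ 528^2 = 278784 ≡ 465 (mod 821)
528^4 = (528^2)^2 ≡ 465^2 = 216225 ≡ 302 (mod 821)
528^8 = (528^4)^2 ≡ 302^2 = 91204 ≡ 73 (mod 821)
528^13 = 528^8 · 528^4 · 528^1 ≡ 73 · 302 · 528 ≡ 150 (mod 821).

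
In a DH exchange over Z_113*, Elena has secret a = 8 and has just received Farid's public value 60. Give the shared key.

Shared key K = 60^8 mod 113.
60^1 ≡ 60 (mod 113)
60^2 = (60^1)^2 ≡ 60^2 = 3600 ≡ 97 (mod 113)
60^4 = (60^2)^2 ≡ 97^2 = 9409 ≡ 30 (mod 113)
60^8 = (60^4)^2 ≡ 30^2 = 900 ≡ 109 (mod 113)

109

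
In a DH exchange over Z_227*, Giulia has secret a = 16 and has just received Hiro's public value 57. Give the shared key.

89

Shared key K = 57^16 mod 227.
57^1 ≡ 57 (mod 227)
57^2 = (57^1)^2 ≡ 57^2 = 3249 ≡ 71 (mod 227)
57^4 = (57^2)^2 ≡ 71^2 = 5041 ≡ 47 (mod 227)
57^8 = (57^4)^2 ≡ 47^2 = 2209 ≡ 166 (mod 227)
57^16 = (57^8)^2 ≡ 166^2 = 27556 ≡ 89 (mod 227)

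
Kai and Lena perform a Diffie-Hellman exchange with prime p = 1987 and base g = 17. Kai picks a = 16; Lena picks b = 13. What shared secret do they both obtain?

1198

Kai sends A = g^a mod p = 17^16 mod 1987.
17^1 ≡ 17 (mod 1987)
17^2 = (17^1)^2 ≡ 17^2 = 289 ≡ 289 (mod 1987)
17^4 = (17^2)^2 ≡ 289^2 = 83521 ≡ 67 (mod 1987)
17^8 = (17^4)^2 ≡ 67^2 = 4489 ≡ 515 (mod 1987)
17^16 = (17^8)^2 ≡ 515^2 = 265225 ≡ 954 (mod 1987)
So A = 954. Lena then computes K = A^b mod p = 954^13 mod 1987.
954^1 ≡ 954 (mod 1987)
954^2 = (954^1)^2 ≡ 954^2 = 910116 ≡ 70 (mod 1987)
954^4 = (954^2)^2 ≡ 70^2 = 4900 ≡ 926 (mod 1987)
954^8 = (954^4)^2 ≡ 926^2 = 857476 ≡ 1079 (mod 1987)
954^13 = 954^8 · 954^4 · 954^1 ≡ 1079 · 926 · 954 ≡ 1198 (mod 1987).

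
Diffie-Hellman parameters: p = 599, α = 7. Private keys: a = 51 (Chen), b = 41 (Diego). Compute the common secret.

110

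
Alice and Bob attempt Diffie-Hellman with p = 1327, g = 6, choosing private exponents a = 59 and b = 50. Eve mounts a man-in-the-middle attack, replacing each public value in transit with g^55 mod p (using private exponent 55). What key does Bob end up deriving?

1084

Bob receives Eve's public value M = 6^55 mod 1327 instead of the honest one.
6^1 ≡ 6 (mod 1327)
6^2 = (6^1)^2 ≡ 6^2 = 36 ≡ 36 (mod 1327)
6^4 = (6^2)^2 ≡ 36^2 = 1296 ≡ 1296 (mod 1327)
6^8 = (6^4)^2 ≡ 1296^2 = 1679616 ≡ 961 (mod 1327)
6^16 = (6^8)^2 ≡ 961^2 = 923521 ≡ 1256 (mod 1327)
6^32 = (6^16)^2 ≡ 1256^2 = 1577536 ≡ 1060 (mod 1327)
6^55 = 6^32 · 6^16 · 6^4 · 6^2 · 6^1 ≡ 1060 · 1256 · 1296 · 36 · 6 ≡ 767 (mod 1327).
So M = 767. Bob computes K = M^50 mod 1327.
767^1 ≡ 767 (mod 1327)
767^2 = (767^1)^2 ≡ 767^2 = 588289 ≡ 428 (mod 1327)
767^4 = (767^2)^2 ≡ 428^2 = 183184 ≡ 58 (mod 1327)
767^8 = (767^4)^2 ≡ 58^2 = 3364 ≡ 710 (mod 1327)
767^16 = (767^8)^2 ≡ 710^2 = 504100 ≡ 1167 (mod 1327)
767^32 = (767^16)^2 ≡ 1167^2 = 1361889 ≡ 387 (mod 1327)
767^50 = 767^32 · 767^16 · 767^2 ≡ 387 · 1167 · 428 ≡ 1084 (mod 1327).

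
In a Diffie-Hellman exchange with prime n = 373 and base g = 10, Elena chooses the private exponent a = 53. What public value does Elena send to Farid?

Public value = 10^53 mod 373.
10^1 ≡ 10 (mod 373)
10^2 = (10^1)^2 ≡ 10^2 = 100 ≡ 100 (mod 373)
10^4 = (10^2)^2 ≡ 100^2 = 10000 ≡ 302 (mod 373)
10^8 = (10^4)^2 ≡ 302^2 = 91204 ≡ 192 (mod 373)
10^16 = (10^8)^2 ≡ 192^2 = 36864 ≡ 310 (mod 373)
10^32 = (10^16)^2 ≡ 310^2 = 96100 ≡ 239 (mod 373)
10^53 = 10^32 · 10^16 · 10^4 · 10^1 ≡ 239 · 310 · 302 · 10 ≡ 290 (mod 373).

290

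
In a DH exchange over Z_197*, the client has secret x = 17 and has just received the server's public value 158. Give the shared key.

53

Shared key K = 158^17 mod 197.
158^1 ≡ 158 (mod 197)
158^2 = (158^1)^2 ≡ 158^2 = 24964 ≡ 142 (mod 197)
158^4 = (158^2)^2 ≡ 142^2 = 20164 ≡ 70 (mod 197)
158^8 = (158^4)^2 ≡ 70^2 = 4900 ≡ 172 (mod 197)
158^16 = (158^8)^2 ≡ 172^2 = 29584 ≡ 34 (mod 197)
158^17 = 158^16 · 158^1 ≡ 34 · 158 ≡ 53 (mod 197).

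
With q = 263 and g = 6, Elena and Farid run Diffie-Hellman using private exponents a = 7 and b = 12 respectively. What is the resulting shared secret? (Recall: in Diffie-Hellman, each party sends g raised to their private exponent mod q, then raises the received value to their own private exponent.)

157

Elena sends A = g^a mod q = 6^7 mod 263.
6^1 ≡ 6 (mod 263)
6^2 = (6^1)^2 ≡ 6^2 = 36 ≡ 36 (mod 263)
6^4 = (6^2)^2 ≡ 36^2 = 1296 ≡ 244 (mod 263)
6^7 = 6^4 · 6^2 · 6^1 ≡ 244 · 36 · 6 ≡ 104 (mod 263).
So A = 104. Farid then computes K = A^b mod q = 104^12 mod 263.
104^1 ≡ 104 (mod 263)
104^2 = (104^1)^2 ≡ 104^2 = 10816 ≡ 33 (mod 263)
104^4 = (104^2)^2 ≡ 33^2 = 1089 ≡ 37 (mod 263)
104^8 = (104^4)^2 ≡ 37^2 = 1369 ≡ 54 (mod 263)
104^12 = 104^8 · 104^4 ≡ 54 · 37 ≡ 157 (mod 263).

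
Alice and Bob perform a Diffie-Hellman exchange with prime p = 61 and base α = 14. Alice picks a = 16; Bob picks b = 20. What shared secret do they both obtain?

Alice sends A = α^a mod p = 14^16 mod 61.
14^1 ≡ 14 (mod 61)
14^2 = (14^1)^2 ≡ 14^2 = 196 ≡ 13 (mod 61)
14^4 = (14^2)^2 ≡ 13^2 = 169 ≡ 47 (mod 61)
14^8 = (14^4)^2 ≡ 47^2 = 2209 ≡ 13 (mod 61)
14^16 = (14^8)^2 ≡ 13^2 = 169 ≡ 47 (mod 61)
So A = 47. Bob then computes K = A^b mod p = 47^20 mod 61.
47^1 ≡ 47 (mod 61)
47^2 = (47^1)^2 ≡ 47^2 = 2209 ≡ 13 (mod 61)
47^4 = (47^2)^2 ≡ 13^2 = 169 ≡ 47 (mod 61)
47^8 = (47^4)^2 ≡ 47^2 = 2209 ≡ 13 (mod 61)
47^16 = (47^8)^2 ≡ 13^2 = 169 ≡ 47 (mod 61)
47^20 = 47^16 · 47^4 ≡ 47 · 47 ≡ 13 (mod 61).

13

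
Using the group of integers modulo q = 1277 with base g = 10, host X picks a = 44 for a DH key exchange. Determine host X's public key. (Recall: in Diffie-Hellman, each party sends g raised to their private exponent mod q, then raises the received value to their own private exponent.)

Public value = 10^44 mod 1277.
10^1 ≡ 10 (mod 1277)
10^2 = (10^1)^2 ≡ 10^2 = 100 ≡ 100 (mod 1277)
10^4 = (10^2)^2 ≡ 100^2 = 10000 ≡ 1061 (mod 1277)
10^8 = (10^4)^2 ≡ 1061^2 = 1125721 ≡ 684 (mod 1277)
10^16 = (10^8)^2 ≡ 684^2 = 467856 ≡ 474 (mod 1277)
10^32 = (10^16)^2 ≡ 474^2 = 224676 ≡ 1201 (mod 1277)
10^44 = 10^32 · 10^8 · 10^4 ≡ 1201 · 684 · 1061 ≡ 1160 (mod 1277).

1160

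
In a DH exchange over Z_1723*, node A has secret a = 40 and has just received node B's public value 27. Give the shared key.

1456

Shared key K = 27^40 mod 1723.
27^1 ≡ 27 (mod 1723)
27^2 = (27^1)^2 ≡ 27^2 = 729 ≡ 729 (mod 1723)
27^4 = (27^2)^2 ≡ 729^2 = 531441 ≡ 757 (mod 1723)
27^8 = (27^4)^2 ≡ 757^2 = 573049 ≡ 1013 (mod 1723)
27^16 = (27^8)^2 ≡ 1013^2 = 1026169 ≡ 984 (mod 1723)
27^32 = (27^16)^2 ≡ 984^2 = 968256 ≡ 1653 (mod 1723)
27^40 = 27^32 · 27^8 ≡ 1653 · 1013 ≡ 1456 (mod 1723).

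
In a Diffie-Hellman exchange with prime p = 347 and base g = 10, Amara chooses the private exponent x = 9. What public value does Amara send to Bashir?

Public value = 10^9 mod 347.
10^1 ≡ 10 (mod 347)
10^2 = (10^1)^2 ≡ 10^2 = 100 ≡ 100 (mod 347)
10^4 = (10^2)^2 ≡ 100^2 = 10000 ≡ 284 (mod 347)
10^8 = (10^4)^2 ≡ 284^2 = 80656 ≡ 152 (mod 347)
10^9 = 10^8 · 10^1 ≡ 152 · 10 ≡ 132 (mod 347).

132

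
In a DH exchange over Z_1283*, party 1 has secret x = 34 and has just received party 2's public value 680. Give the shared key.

Shared key K = 680^34 mod 1283.
680^1 ≡ 680 (mod 1283)
680^2 = (680^1)^2 ≡ 680^2 = 462400 ≡ 520 (mod 1283)
680^4 = (680^2)^2 ≡ 520^2 = 270400 ≡ 970 (mod 1283)
680^8 = (680^4)^2 ≡ 970^2 = 940900 ≡ 461 (mod 1283)
680^16 = (680^8)^2 ≡ 461^2 = 212521 ≡ 826 (mod 1283)
680^32 = (680^16)^2 ≡ 826^2 = 682276 ≡ 1003 (mod 1283)
680^34 = 680^32 · 680^2 ≡ 1003 · 520 ≡ 662 (mod 1283).

662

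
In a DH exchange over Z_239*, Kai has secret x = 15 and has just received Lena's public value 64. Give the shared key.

Shared key K = 64^15 mod 239.
64^1 ≡ 64 (mod 239)
64^2 = (64^1)^2 ≡ 64^2 = 4096 ≡ 33 (mod 239)
64^4 = (64^2)^2 ≡ 33^2 = 1089 ≡ 133 (mod 239)
64^8 = (64^4)^2 ≡ 133^2 = 17689 ≡ 3 (mod 239)
64^15 = 64^8 · 64^4 · 64^2 · 64^1 ≡ 3 · 133 · 33 · 64 ≡ 213 (mod 239).

213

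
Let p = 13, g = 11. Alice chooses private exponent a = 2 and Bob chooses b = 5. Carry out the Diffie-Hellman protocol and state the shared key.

Bob sends B = g^b mod p = 11^5 mod 13.
11^1 ≡ 11 (mod 13)
11^2 = (11^1)^2 ≡ 11^2 = 121 ≡ 4 (mod 13)
11^4 = (11^2)^2 ≡ 4^2 = 16 ≡ 3 (mod 13)
11^5 = 11^4 · 11^1 ≡ 3 · 11 ≡ 7 (mod 13).
So B = 7. Alice then computes K = B^a mod p = 7^2 mod 13.
7^1 ≡ 7 (mod 13)
7^2 = (7^1)^2 ≡ 7^2 = 49 ≡ 10 (mod 13)

10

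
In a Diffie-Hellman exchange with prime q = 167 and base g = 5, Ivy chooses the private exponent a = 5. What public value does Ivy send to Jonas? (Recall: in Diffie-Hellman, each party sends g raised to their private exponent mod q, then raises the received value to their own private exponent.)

Public value = 5^5 mod 167.
5^1 ≡ 5 (mod 167)
5^2 = (5^1)^2 ≡ 5^2 = 25 ≡ 25 (mod 167)
5^4 = (5^2)^2 ≡ 25^2 = 625 ≡ 124 (mod 167)
5^5 = 5^4 · 5^1 ≡ 124 · 5 ≡ 119 (mod 167).

119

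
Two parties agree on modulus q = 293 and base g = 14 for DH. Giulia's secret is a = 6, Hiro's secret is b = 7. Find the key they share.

Hiro sends B = g^b mod q = 14^7 mod 293.
14^1 ≡ 14 (mod 293)
14^2 = (14^1)^2 ≡ 14^2 = 196 ≡ 196 (mod 293)
14^4 = (14^2)^2 ≡ 196^2 = 38416 ≡ 33 (mod 293)
14^7 = 14^4 · 14^2 · 14^1 ≡ 33 · 196 · 14 ≡ 15 (mod 293).
So B = 15. Giulia then computes K = B^a mod q = 15^6 mod 293.
15^1 ≡ 15 (mod 293)
15^2 = (15^1)^2 ≡ 15^2 = 225 ≡ 225 (mod 293)
15^4 = (15^2)^2 ≡ 225^2 = 50625 ≡ 229 (mod 293)
15^6 = 15^4 · 15^2 ≡ 229 · 225 ≡ 250 (mod 293).

250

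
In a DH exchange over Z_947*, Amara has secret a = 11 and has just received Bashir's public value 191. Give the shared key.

329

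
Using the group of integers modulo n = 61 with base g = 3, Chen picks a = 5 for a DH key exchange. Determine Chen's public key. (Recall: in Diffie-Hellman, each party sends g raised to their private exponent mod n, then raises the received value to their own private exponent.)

Public value = 3^5 mod 61.
3^1 ≡ 3 (mod 61)
3^2 = (3^1)^2 ≡ 3^2 = 9 ≡ 9 (mod 61)
3^4 = (3^2)^2 ≡ 9^2 = 81 ≡ 20 (mod 61)
3^5 = 3^4 · 3^1 ≡ 20 · 3 ≡ 60 (mod 61).

60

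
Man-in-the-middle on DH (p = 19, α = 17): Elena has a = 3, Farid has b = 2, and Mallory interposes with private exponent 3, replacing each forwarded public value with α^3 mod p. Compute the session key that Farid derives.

Farid receives Mallory's public value M = 17^3 mod 19 instead of the honest one.
17^1 ≡ 17 (mod 19)
17^2 = (17^1)^2 ≡ 17^2 = 289 ≡ 4 (mod 19)
17^3 = 17^2 · 17^1 ≡ 4 · 17 ≡ 11 (mod 19).
So M = 11. Farid computes K = M^2 mod 19.
11^1 ≡ 11 (mod 19)
11^2 = (11^1)^2 ≡ 11^2 = 121 ≡ 7 (mod 19)

7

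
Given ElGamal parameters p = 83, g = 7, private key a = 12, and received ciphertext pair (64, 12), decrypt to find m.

4

Shared mask s = c₁^a mod p = 64^12 mod 83.
64^1 ≡ 64 (mod 83)
64^2 = (64^1)^2 ≡ 64^2 = 4096 ≡ 29 (mod 83)
64^4 = (64^2)^2 ≡ 29^2 = 841 ≡ 11 (mod 83)
64^8 = (64^4)^2 ≡ 11^2 = 121 ≡ 38 (mod 83)
64^12 = 64^8 · 64^4 ≡ 38 · 11 ≡ 3 (mod 83).
So s = 3; s⁻¹ ≡ 28 (mod 83).
m = c₂ · s⁻¹ mod 83 = 12 · 28 mod 83 = 4.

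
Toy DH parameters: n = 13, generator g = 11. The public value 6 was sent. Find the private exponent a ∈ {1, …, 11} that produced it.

11

Try successive powers of 11 modulo 13:
11^1 ≡ 11
11^2 ≡ 4
11^3 ≡ 5
11^4 ≡ 3
11^5 ≡ 7
11^6 ≡ 12
11^7 ≡ 2
11^8 ≡ 9
11^9 ≡ 8
11^10 ≡ 10
11^11 ≡ 6
Found: a = 11.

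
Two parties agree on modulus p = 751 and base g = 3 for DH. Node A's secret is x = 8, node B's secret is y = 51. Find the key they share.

Node B sends B = g^y mod p = 3^51 mod 751.
3^1 ≡ 3 (mod 751)
3^2 = (3^1)^2 ≡ 3^2 = 9 ≡ 9 (mod 751)
3^4 = (3^2)^2 ≡ 9^2 = 81 ≡ 81 (mod 751)
3^8 = (3^4)^2 ≡ 81^2 = 6561 ≡ 553 (mod 751)
3^16 = (3^8)^2 ≡ 553^2 = 305809 ≡ 152 (mod 751)
3^32 = (3^16)^2 ≡ 152^2 = 23104 ≡ 574 (mod 751)
3^51 = 3^32 · 3^16 · 3^2 · 3^1 ≡ 574 · 152 · 9 · 3 ≡ 560 (mod 751).
So B = 560. Node A then computes K = B^x mod p = 560^8 mod 751.
560^1 ≡ 560 (mod 751)
560^2 = (560^1)^2 ≡ 560^2 = 313600 ≡ 433 (mod 751)
560^4 = (560^2)^2 ≡ 433^2 = 187489 ≡ 490 (mod 751)
560^8 = (560^4)^2 ≡ 490^2 = 240100 ≡ 531 (mod 751)

531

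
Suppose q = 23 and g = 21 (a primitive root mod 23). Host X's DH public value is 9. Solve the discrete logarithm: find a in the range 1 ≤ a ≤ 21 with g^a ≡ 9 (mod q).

Try successive powers of 21 modulo 23:
21^1 ≡ 21
21^2 ≡ 4
21^3 ≡ 15
21^4 ≡ 16
21^5 ≡ 14
21^6 ≡ 18
21^7 ≡ 10
21^8 ≡ 3
21^9 ≡ 17
21^10 ≡ 12
21^11 ≡ 22
21^12 ≡ 2
21^13 ≡ 19
21^14 ≡ 8
21^15 ≡ 7
21^16 ≡ 9
Found: a = 16.

16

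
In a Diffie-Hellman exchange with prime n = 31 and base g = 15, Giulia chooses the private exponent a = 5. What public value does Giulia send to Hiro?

30

Public value = 15^5 mod 31.
15^1 ≡ 15 (mod 31)
15^2 = (15^1)^2 ≡ 15^2 = 225 ≡ 8 (mod 31)
15^4 = (15^2)^2 ≡ 8^2 = 64 ≡ 2 (mod 31)
15^5 = 15^4 · 15^1 ≡ 2 · 15 ≡ 30 (mod 31).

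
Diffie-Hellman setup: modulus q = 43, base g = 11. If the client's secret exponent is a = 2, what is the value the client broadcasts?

Public value = 11^2 mod 43.
11^1 ≡ 11 (mod 43)
11^2 = (11^1)^2 ≡ 11^2 = 121 ≡ 35 (mod 43)

35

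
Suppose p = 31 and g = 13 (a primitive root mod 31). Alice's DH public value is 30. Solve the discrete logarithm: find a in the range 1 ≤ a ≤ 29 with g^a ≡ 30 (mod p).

15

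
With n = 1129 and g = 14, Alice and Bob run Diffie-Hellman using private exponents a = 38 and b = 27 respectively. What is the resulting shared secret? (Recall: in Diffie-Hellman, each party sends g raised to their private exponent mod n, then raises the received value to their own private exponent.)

917

Alice sends A = g^a mod n = 14^38 mod 1129.
14^1 ≡ 14 (mod 1129)
14^2 = (14^1)^2 ≡ 14^2 = 196 ≡ 196 (mod 1129)
14^4 = (14^2)^2 ≡ 196^2 = 38416 ≡ 30 (mod 1129)
14^8 = (14^4)^2 ≡ 30^2 = 900 ≡ 900 (mod 1129)
14^16 = (14^8)^2 ≡ 900^2 = 810000 ≡ 507 (mod 1129)
14^32 = (14^16)^2 ≡ 507^2 = 257049 ≡ 766 (mod 1129)
14^38 = 14^32 · 14^4 · 14^2 ≡ 766 · 30 · 196 ≡ 499 (mod 1129).
So A = 499. Bob then computes K = A^b mod n = 499^27 mod 1129.
499^1 ≡ 499 (mod 1129)
499^2 = (499^1)^2 ≡ 499^2 = 249001 ≡ 621 (mod 1129)
499^4 = (499^2)^2 ≡ 621^2 = 385641 ≡ 652 (mod 1129)
499^8 = (499^4)^2 ≡ 652^2 = 425104 ≡ 600 (mod 1129)
499^16 = (499^8)^2 ≡ 600^2 = 360000 ≡ 978 (mod 1129)
499^27 = 499^16 · 499^8 · 499^2 · 499^1 ≡ 978 · 600 · 621 · 499 ≡ 917 (mod 1129).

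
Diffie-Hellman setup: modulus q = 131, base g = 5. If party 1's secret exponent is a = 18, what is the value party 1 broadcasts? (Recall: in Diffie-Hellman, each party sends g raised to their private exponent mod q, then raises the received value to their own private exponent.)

Public value = 5^18 mod 131.
5^1 ≡ 5 (mod 131)
5^2 = (5^1)^2 ≡ 5^2 = 25 ≡ 25 (mod 131)
5^4 = (5^2)^2 ≡ 25^2 = 625 ≡ 101 (mod 131)
5^8 = (5^4)^2 ≡ 101^2 = 10201 ≡ 114 (mod 131)
5^16 = (5^8)^2 ≡ 114^2 = 12996 ≡ 27 (mod 131)
5^18 = 5^16 · 5^2 ≡ 27 · 25 ≡ 20 (mod 131).

20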